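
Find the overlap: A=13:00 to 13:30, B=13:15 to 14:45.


15 minutes

Meeting A: 780-810 (in minutes from midnight)
Meeting B: 795-885
Overlap start = max(780, 795) = 795
Overlap end = min(810, 885) = 810
Overlap = max(0, 810 - 795) = 15 min


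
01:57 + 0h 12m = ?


Start: 117 minutes from midnight
Add: 12 minutes
Total: 129 minutes
Hours: 129 ÷ 60 = 2 remainder 9

02:09


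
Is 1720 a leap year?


Rules: divisible by 4 AND (not by 100 OR by 400)
1720 ÷ 4 = 430 exactly → divisible by 4
1720 ÷ 100 = 17 remainder 20 → not divisible by 100
Divisible by 4 but not by 100 → leap year

Yes


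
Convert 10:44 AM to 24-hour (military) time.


Input: 10:44 AM
AM hour stays: 10

10:44


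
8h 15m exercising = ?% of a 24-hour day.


34.4%

Time: 495 minutes
Day: 1440 minutes
Percentage = (495/1440) × 100 ≈ 34.4%


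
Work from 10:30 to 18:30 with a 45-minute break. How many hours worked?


Total time = (18×60+30) - (10×60+30)
= 1110 - 630 = 480 min
Minus break: 480 - 45 = 435 min
= 7h 15m

7h 15m (435 minutes)


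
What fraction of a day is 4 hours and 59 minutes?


0.2076 (20.76%)

Total minutes: 4×60 + 59 = 299
Day = 24×60 = 1440 minutes
Fraction = 299/1440 ≈ 0.2076
As a percentage: 299/1440 × 100 ≈ 20.76%


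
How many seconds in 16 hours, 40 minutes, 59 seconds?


Hours: 16 × 3600 = 57600
Minutes: 40 × 60 = 2400
Seconds: 59
Total = 57600 + 2400 + 59 = 60059

60059 seconds


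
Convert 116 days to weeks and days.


16 weeks 4 days

Weeks: 116 ÷ 7 = 16 remainder 4


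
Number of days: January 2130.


31 days

Month: January (month 1)
January has 31 days


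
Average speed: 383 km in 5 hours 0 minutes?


Distance: 383 km
Time: 5 hours
Speed = 383 / 5 = 76.6 km/h

76.6 km/h


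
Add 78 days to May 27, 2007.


August 13, 2007

Start: May 27, 2007
Add 78 days
May 27 → June 1: 31 - 27 + 1 = 5 days (78 - 5 = 73 left)
June 1 → July 1: 30 - 1 + 1 = 30 days (73 - 30 = 43 left)
July 1 → August 1: 31 - 1 + 1 = 31 days (43 - 31 = 12 left)
August 1 + 12 = August 13, 2007


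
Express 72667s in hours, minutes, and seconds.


Hours: 72667 ÷ 3600 = 20 remainder 667
Minutes: 667 ÷ 60 = 11 remainder 7
Seconds: 7

20h 11m 7s


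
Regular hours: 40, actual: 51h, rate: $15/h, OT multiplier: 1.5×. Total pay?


$847.50

Regular: 40h × $15 = $600.00
Overtime: 51 - 40 = 11h
OT pay: 11h × $15 × 1.5 = $247.50
Total = $600.00 + $247.50 = $847.50


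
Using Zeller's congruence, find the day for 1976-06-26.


Saturday

Zeller's congruence:
q=26, m=6, k=76, j=19
h = (26 + ⌊13×7/5⌋ + 76 + ⌊76/4⌋ + ⌊19/4⌋ - 2×19) mod 7
= (26 + 18 + 76 + 19 + 4 - 38) mod 7
= 105 mod 7 = 0
h=0 → Saturday


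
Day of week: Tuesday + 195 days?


Monday

Start: Tuesday (index 1)
(1 + 195) mod 7
= 196 mod 7
= 0
Index 0 → Monday


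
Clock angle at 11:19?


134.5°

Hour hand = 11×30 + 19×0.5 = 339.5°
Minute hand = 19×6 = 114°
Difference = |339.5 - 114| = 225.5°
Since > 180°: 360 - 225.5 = 134.5°


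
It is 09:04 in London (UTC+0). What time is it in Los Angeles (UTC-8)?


01:04

Time difference = UTC-8 - UTC+0 = -8 hours
New hour = (9 -8) mod 24
= 1 mod 24 = 1
Minutes unchanged → 01:04


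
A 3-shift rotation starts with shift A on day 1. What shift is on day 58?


Shifts: A, B, C
Start: A (index 0)
Day 58: (0 + 58 - 1) mod 3
= 57 mod 3
= 0
Index 0 → shift A

Shift A


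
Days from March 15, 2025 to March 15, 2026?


From March 15, 2025 to March 15, 2026
Rest of March 2025: 31 - 15 = 16
Full months: April 30, May 31, June 30, July 31, August 31, September 30, October 31, November 30, December 31, January 31, February 2026 28
Days into March 2026: 15
Total = 16 + 30 + 31 + 30 + 31 + 31 + 30 + 31 + 30 + 31 + 31 + 28 + 15 = 365 days

365 days


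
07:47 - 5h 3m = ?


Start: 467 minutes from midnight
Subtract: 303 minutes
Remaining: 467 - 303 = 164
Hours: 2, Minutes: 44

02:44


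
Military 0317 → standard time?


Hour: 3
3 < 12 → AM

3:17 AM


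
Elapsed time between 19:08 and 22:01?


End time in minutes: 22×60 + 1 = 1321
Start time in minutes: 19×60 + 8 = 1148
Difference = 1321 - 1148 = 173 minutes
= 2 hours 53 minutes

2h 53m


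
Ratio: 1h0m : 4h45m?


Duration 1: 60 minutes
Duration 2: 285 minutes
Ratio = 60:285
GCD = 15
Simplified = 4:19
As a decimal: 4/19 ≈ 0.21

4:19 (0.21)


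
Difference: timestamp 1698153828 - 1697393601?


Difference = 1698153828 - 1697393601 = 760227 seconds
In hours: 760227 / 3600 ≈ 211.2
In days: 760227 / 86400 ≈ 8.80

760227 seconds (211.2 hours / 8.80 days)


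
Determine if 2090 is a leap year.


No

Rules: divisible by 4 AND (not by 100 OR by 400)
2090 ÷ 4 = 522 remainder 2 → not divisible by 4
Not divisible by 4 → not a leap year


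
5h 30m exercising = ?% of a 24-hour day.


Time: 330 minutes
Day: 1440 minutes
Percentage = (330/1440) × 100 ≈ 22.9%

22.9%


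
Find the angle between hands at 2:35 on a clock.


132.5°

Hour hand = 2×30 + 35×0.5 = 77.5°
Minute hand = 35×6 = 210°
Difference = |77.5 - 210| = 132.5°


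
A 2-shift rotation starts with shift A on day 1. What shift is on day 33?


Shifts: A, B
Start: A (index 0)
Day 33: (0 + 33 - 1) mod 2
= 32 mod 2
= 0
Index 0 → shift A

Shift A


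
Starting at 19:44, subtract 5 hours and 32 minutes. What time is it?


14:12

Start: 1184 minutes from midnight
Subtract: 332 minutes
Remaining: 1184 - 332 = 852
Hours: 14, Minutes: 12


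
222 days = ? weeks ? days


Weeks: 222 ÷ 7 = 31 remainder 5

31 weeks 5 days


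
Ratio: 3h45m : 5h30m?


Duration 1: 225 minutes
Duration 2: 330 minutes
Ratio = 225:330
GCD = 15
Simplified = 15:22
As a decimal: 15/22 ≈ 0.68

15:22 (0.68)


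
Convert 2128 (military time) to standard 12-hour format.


9:28 PM

Hour: 21
21 - 12 = 9 → PM


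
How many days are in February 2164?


Month: February (month 2)
February: 28 or 29 (leap year)
2164 leap year? Yes

29 days


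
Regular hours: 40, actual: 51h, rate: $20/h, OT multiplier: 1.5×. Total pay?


Regular: 40h × $20 = $800.00
Overtime: 51 - 40 = 11h
OT pay: 11h × $20 × 1.5 = $330.00
Total = $800.00 + $330.00 = $1130.00

$1130.00


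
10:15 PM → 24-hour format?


22:15

Input: 10:15 PM
PM: 10 + 12 = 22


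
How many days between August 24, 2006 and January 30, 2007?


From August 24, 2006 to January 30, 2007
Rest of August 2006: 31 - 24 = 7
Full months: September 30, October 31, November 30, December 31
Days into January 2007: 30
Total = 7 + 30 + 31 + 30 + 31 + 30 = 159 days

159 days


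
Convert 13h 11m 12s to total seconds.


Hours: 13 × 3600 = 46800
Minutes: 11 × 60 = 660
Seconds: 12
Total = 46800 + 660 + 12 = 47472

47472 seconds


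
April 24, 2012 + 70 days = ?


Start: April 24, 2012
Add 70 days
April 24 → May 1: 30 - 24 + 1 = 7 days (70 - 7 = 63 left)
May 1 → June 1: 31 - 1 + 1 = 31 days (63 - 31 = 32 left)
June 1 → July 1: 30 - 1 + 1 = 30 days (32 - 30 = 2 left)
July 1 + 2 = July 3, 2012

July 3, 2012


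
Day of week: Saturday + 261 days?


Start: Saturday (index 5)
(5 + 261) mod 7
= 266 mod 7
= 0
Index 0 → Monday

Monday


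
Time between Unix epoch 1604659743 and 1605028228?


Difference = 1605028228 - 1604659743 = 368485 seconds
In hours: 368485 / 3600 ≈ 102.4
In days: 368485 / 86400 ≈ 4.26

368485 seconds (102.4 hours / 4.26 days)


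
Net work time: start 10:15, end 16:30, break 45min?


Total time = (16×60+30) - (10×60+15)
= 990 - 615 = 375 min
Minus break: 375 - 45 = 330 min
= 5h 30m

5h 30m (330 minutes)


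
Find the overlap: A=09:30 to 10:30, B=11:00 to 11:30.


Meeting A: 570-630 (in minutes from midnight)
Meeting B: 660-690
Overlap start = max(570, 660) = 660
Overlap end = min(630, 690) = 630
Overlap = max(0, 630 - 660) = 0 min

0 minutes


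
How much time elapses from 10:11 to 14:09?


3h 58m

End time in minutes: 14×60 + 9 = 849
Start time in minutes: 10×60 + 11 = 611
Difference = 849 - 611 = 238 minutes
= 3 hours 58 minutes


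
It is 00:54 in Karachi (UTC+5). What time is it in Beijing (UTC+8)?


03:54

Time difference = UTC+8 - UTC+5 = +3 hours
New hour = (0 + 3) mod 24
= 3 mod 24 = 3
Minutes unchanged → 03:54


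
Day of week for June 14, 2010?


Monday

Zeller's congruence:
q=14, m=6, k=10, j=20
h = (14 + ⌊13×7/5⌋ + 10 + ⌊10/4⌋ + ⌊20/4⌋ - 2×20) mod 7
= (14 + 18 + 10 + 2 + 5 - 40) mod 7
= 9 mod 7 = 2
h=2 → Monday


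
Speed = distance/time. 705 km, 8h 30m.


82.9 km/h

Distance: 705 km
Time: 8h 30m = 510 min = 510/60 = 17/2 hours
Speed = 705 ÷ (17/2) = 705 × 2 / 17 = 1410/17 ≈ 82.9 km/h


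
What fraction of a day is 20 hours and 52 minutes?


0.8694 (86.94%)

Total minutes: 20×60 + 52 = 1252
Day = 24×60 = 1440 minutes
Fraction = 1252/1440 ≈ 0.8694
As a percentage: 1252/1440 × 100 ≈ 86.94%


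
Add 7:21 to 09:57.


17:18

Start: 597 minutes from midnight
Add: 441 minutes
Total: 1038 minutes
Hours: 1038 ÷ 60 = 17 remainder 18


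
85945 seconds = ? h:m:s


Hours: 85945 ÷ 3600 = 23 remainder 3145
Minutes: 3145 ÷ 60 = 52 remainder 25
Seconds: 25

23h 52m 25s


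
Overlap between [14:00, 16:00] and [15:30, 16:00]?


Meeting A: 840-960 (in minutes from midnight)
Meeting B: 930-960
Overlap start = max(840, 930) = 930
Overlap end = min(960, 960) = 960
Overlap = max(0, 960 - 930) = 30 min

30 minutes


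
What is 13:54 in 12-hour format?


Hour: 13
13 - 12 = 1 → PM

1:54 PM


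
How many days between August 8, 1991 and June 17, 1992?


From August 8, 1991 to June 17, 1992
Rest of August 1991: 31 - 8 = 23
Full months: September 30, October 31, November 30, December 31, January 31, February 1992 29, March 31, April 30, May 31
Days into June 1992: 17
Total = 23 + 30 + 31 + 30 + 31 + 31 + 29 + 31 + 30 + 31 + 17 = 314 days

314 days


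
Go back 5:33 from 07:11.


Start: 431 minutes from midnight
Subtract: 333 minutes
Remaining: 431 - 333 = 98
Hours: 1, Minutes: 38

01:38


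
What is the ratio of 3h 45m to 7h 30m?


Duration 1: 225 minutes
Duration 2: 450 minutes
Ratio = 225:450
GCD = 225
Simplified = 1:2
As a decimal: 1/2 = 0.50

1:2 (0.50)


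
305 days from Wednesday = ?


Start: Wednesday (index 2)
(2 + 305) mod 7
= 307 mod 7
= 6
Index 6 → Sunday

Sunday


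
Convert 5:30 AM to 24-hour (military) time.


05:30

Input: 5:30 AM
AM hour stays: 5


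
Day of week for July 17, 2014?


Thursday

Zeller's congruence:
q=17, m=7, k=14, j=20
h = (17 + ⌊13×8/5⌋ + 14 + ⌊14/4⌋ + ⌊20/4⌋ - 2×20) mod 7
= (17 + 20 + 14 + 3 + 5 - 40) mod 7
= 19 mod 7 = 5
h=5 → Thursday


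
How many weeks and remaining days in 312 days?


44 weeks 4 days

Weeks: 312 ÷ 7 = 44 remainder 4


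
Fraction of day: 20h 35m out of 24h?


Total minutes: 20×60 + 35 = 1235
Day = 24×60 = 1440 minutes
Fraction = 1235/1440 ≈ 0.8576
As a percentage: 1235/1440 × 100 ≈ 85.76%

0.8576 (85.76%)


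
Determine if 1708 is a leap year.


Yes

Rules: divisible by 4 AND (not by 100 OR by 400)
1708 ÷ 4 = 427 exactly → divisible by 4
1708 ÷ 100 = 17 remainder 8 → not divisible by 100
Divisible by 4 but not by 100 → leap year


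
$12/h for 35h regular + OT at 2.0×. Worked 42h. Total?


$588.00

Regular: 35h × $12 = $420.00
Overtime: 42 - 35 = 7h
OT pay: 7h × $12 × 2.0 = $168.00
Total = $420.00 + $168.00 = $588.00


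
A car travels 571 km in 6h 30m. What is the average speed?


87.8 km/h

Distance: 571 km
Time: 6h 30m = 390 min = 390/60 = 13/2 hours
Speed = 571 ÷ (13/2) = 571 × 2 / 13 = 1142/13 ≈ 87.8 km/h


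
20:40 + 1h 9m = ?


21:49

Start: 1240 minutes from midnight
Add: 69 minutes
Total: 1309 minutes
Hours: 1309 ÷ 60 = 21 remainder 49


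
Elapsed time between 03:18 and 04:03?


0h 45m

End time in minutes: 4×60 + 3 = 243
Start time in minutes: 3×60 + 18 = 198
Difference = 243 - 198 = 45 minutes
= 0 hours 45 minutes


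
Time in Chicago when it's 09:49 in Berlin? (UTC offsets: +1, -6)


02:49

Time difference = UTC-6 - UTC+1 = -7 hours
New hour = (9 -7) mod 24
= 2 mod 24 = 2
Minutes unchanged → 02:49


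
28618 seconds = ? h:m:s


Hours: 28618 ÷ 3600 = 7 remainder 3418
Minutes: 3418 ÷ 60 = 56 remainder 58
Seconds: 58

7h 56m 58s


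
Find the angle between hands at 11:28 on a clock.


Hour hand = 11×30 + 28×0.5 = 344.0°
Minute hand = 28×6 = 168°
Difference = |344.0 - 168| = 176.0°

176.0°


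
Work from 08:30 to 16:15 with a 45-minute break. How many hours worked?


Total time = (16×60+15) - (8×60+30)
= 975 - 510 = 465 min
Minus break: 465 - 45 = 420 min
= 7h 0m

7h 0m (420 minutes)


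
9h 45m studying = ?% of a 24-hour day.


40.6%

Time: 585 minutes
Day: 1440 minutes
Percentage = (585/1440) × 100 ≈ 40.6%


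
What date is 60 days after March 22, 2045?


May 21, 2045

Start: March 22, 2045
Add 60 days
March 22 → April 1: 31 - 22 + 1 = 10 days (60 - 10 = 50 left)
April 1 → May 1: 30 - 1 + 1 = 30 days (50 - 30 = 20 left)
May 1 + 20 = May 21, 2045


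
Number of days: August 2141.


31 days

Month: August (month 8)
August has 31 days


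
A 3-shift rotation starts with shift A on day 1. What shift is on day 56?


Shifts: A, B, C
Start: A (index 0)
Day 56: (0 + 56 - 1) mod 3
= 55 mod 3
= 1
Index 1 → shift B

Shift B


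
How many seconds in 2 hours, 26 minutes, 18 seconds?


8778 seconds

Hours: 2 × 3600 = 7200
Minutes: 26 × 60 = 1560
Seconds: 18
Total = 7200 + 1560 + 18 = 8778


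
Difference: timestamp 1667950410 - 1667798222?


152188 seconds (42.3 hours / 1.76 days)

Difference = 1667950410 - 1667798222 = 152188 seconds
In hours: 152188 / 3600 ≈ 42.3
In days: 152188 / 86400 ≈ 1.76


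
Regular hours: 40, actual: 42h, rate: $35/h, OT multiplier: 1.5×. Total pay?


$1505.00

Regular: 40h × $35 = $1400.00
Overtime: 42 - 40 = 2h
OT pay: 2h × $35 × 1.5 = $105.00
Total = $1400.00 + $105.00 = $1505.00


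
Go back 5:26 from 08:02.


02:36

Start: 482 minutes from midnight
Subtract: 326 minutes
Remaining: 482 - 326 = 156
Hours: 2, Minutes: 36


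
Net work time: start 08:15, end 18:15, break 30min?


9h 30m (570 minutes)

Total time = (18×60+15) - (8×60+15)
= 1095 - 495 = 600 min
Minus break: 600 - 30 = 570 min
= 9h 30m


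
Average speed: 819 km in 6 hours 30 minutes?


Distance: 819 km
Time: 6h 30m = 390 min = 390/60 = 13/2 hours
Speed = 819 ÷ (13/2) = 819 × 2 / 13 = 1638/13 = 126.0 km/h

126.0 km/h


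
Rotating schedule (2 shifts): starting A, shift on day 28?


Shift B

Shifts: A, B
Start: A (index 0)
Day 28: (0 + 28 - 1) mod 2
= 27 mod 2
= 1
Index 1 → shift B


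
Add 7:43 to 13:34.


21:17

Start: 814 minutes from midnight
Add: 463 minutes
Total: 1277 minutes
Hours: 1277 ÷ 60 = 21 remainder 17


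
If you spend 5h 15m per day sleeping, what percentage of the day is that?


Time: 315 minutes
Day: 1440 minutes
Percentage = (315/1440) × 100 ≈ 21.9%

21.9%


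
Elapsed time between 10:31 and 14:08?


End time in minutes: 14×60 + 8 = 848
Start time in minutes: 10×60 + 31 = 631
Difference = 848 - 631 = 217 minutes
= 3 hours 37 minutes

3h 37m


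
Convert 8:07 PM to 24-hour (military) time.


Input: 8:07 PM
PM: 8 + 12 = 20

20:07


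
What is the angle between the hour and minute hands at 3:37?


113.5°

Hour hand = 3×30 + 37×0.5 = 108.5°
Minute hand = 37×6 = 222°
Difference = |108.5 - 222| = 113.5°


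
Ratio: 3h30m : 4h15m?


14:17 (0.82)

Duration 1: 210 minutes
Duration 2: 255 minutes
Ratio = 210:255
GCD = 15
Simplified = 14:17
As a decimal: 14/17 ≈ 0.82


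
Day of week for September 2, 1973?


Zeller's congruence:
q=2, m=9, k=73, j=19
h = (2 + ⌊13×10/5⌋ + 73 + ⌊73/4⌋ + ⌊19/4⌋ - 2×19) mod 7
= (2 + 26 + 73 + 18 + 4 - 38) mod 7
= 85 mod 7 = 1
h=1 → Sunday

Sunday


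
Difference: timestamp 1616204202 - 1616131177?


73025 seconds (20.3 hours / 0.85 days)

Difference = 1616204202 - 1616131177 = 73025 seconds
In hours: 73025 / 3600 ≈ 20.3
In days: 73025 / 86400 ≈ 0.85


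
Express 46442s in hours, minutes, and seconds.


Hours: 46442 ÷ 3600 = 12 remainder 3242
Minutes: 3242 ÷ 60 = 54 remainder 2
Seconds: 2

12h 54m 2s


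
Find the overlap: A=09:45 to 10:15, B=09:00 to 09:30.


Meeting A: 585-615 (in minutes from midnight)
Meeting B: 540-570
Overlap start = max(585, 540) = 585
Overlap end = min(615, 570) = 570
Overlap = max(0, 570 - 585) = 0 min

0 minutes


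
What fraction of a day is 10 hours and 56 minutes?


0.4556 (45.56%)

Total minutes: 10×60 + 56 = 656
Day = 24×60 = 1440 minutes
Fraction = 656/1440 ≈ 0.4556
As a percentage: 656/1440 × 100 ≈ 45.56%


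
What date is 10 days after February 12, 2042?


February 22, 2042

Start: February 12, 2042
Add 10 days
February 12 + 10 = February 22, 2042


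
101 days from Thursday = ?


Sunday

Start: Thursday (index 3)
(3 + 101) mod 7
= 104 mod 7
= 6
Index 6 → Sunday


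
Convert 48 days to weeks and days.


6 weeks 6 days

Weeks: 48 ÷ 7 = 6 remainder 6


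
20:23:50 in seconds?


73430 seconds

Hours: 20 × 3600 = 72000
Minutes: 23 × 60 = 1380
Seconds: 50
Total = 72000 + 1380 + 50 = 73430


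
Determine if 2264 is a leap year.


Rules: divisible by 4 AND (not by 100 OR by 400)
2264 ÷ 4 = 566 exactly → divisible by 4
2264 ÷ 100 = 22 remainder 64 → not divisible by 100
Divisible by 4 but not by 100 → leap year

Yes


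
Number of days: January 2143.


31 days

Month: January (month 1)
January has 31 days


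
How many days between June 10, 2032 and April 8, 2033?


302 days

From June 10, 2032 to April 8, 2033
Rest of June 2032: 30 - 10 = 20
Full months: July 31, August 31, September 30, October 31, November 30, December 31, January 31, February 2033 28, March 31
Days into April 2033: 8
Total = 20 + 31 + 31 + 30 + 31 + 30 + 31 + 31 + 28 + 31 + 8 = 302 days


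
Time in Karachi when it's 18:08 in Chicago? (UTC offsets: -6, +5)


05:08 (next day)

Time difference = UTC+5 - UTC-6 = +11 hours
New hour = (18 + 11) mod 24
= 29 mod 24 = 5
Minutes unchanged → 05:08; 29 ≥ 24 → next day


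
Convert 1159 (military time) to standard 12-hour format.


Hour: 11
11 < 12 → AM

11:59 AM


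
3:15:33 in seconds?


11733 seconds

Hours: 3 × 3600 = 10800
Minutes: 15 × 60 = 900
Seconds: 33
Total = 10800 + 900 + 33 = 11733


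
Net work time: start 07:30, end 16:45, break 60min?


Total time = (16×60+45) - (7×60+30)
= 1005 - 450 = 555 min
Minus break: 555 - 60 = 495 min
= 8h 15m

8h 15m (495 minutes)


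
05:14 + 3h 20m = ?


Start: 314 minutes from midnight
Add: 200 minutes
Total: 514 minutes
Hours: 514 ÷ 60 = 8 remainder 34

08:34


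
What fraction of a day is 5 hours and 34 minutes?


0.2319 (23.19%)

Total minutes: 5×60 + 34 = 334
Day = 24×60 = 1440 minutes
Fraction = 334/1440 ≈ 0.2319
As a percentage: 334/1440 × 100 ≈ 23.19%


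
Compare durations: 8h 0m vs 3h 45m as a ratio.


Duration 1: 480 minutes
Duration 2: 225 minutes
Ratio = 480:225
GCD = 15
Simplified = 32:15
As a decimal: 32/15 ≈ 2.13

32:15 (2.13)


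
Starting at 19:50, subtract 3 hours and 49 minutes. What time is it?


Start: 1190 minutes from midnight
Subtract: 229 minutes
Remaining: 1190 - 229 = 961
Hours: 16, Minutes: 1

16:01


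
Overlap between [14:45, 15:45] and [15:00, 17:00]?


45 minutes

Meeting A: 885-945 (in minutes from midnight)
Meeting B: 900-1020
Overlap start = max(885, 900) = 900
Overlap end = min(945, 1020) = 945
Overlap = max(0, 945 - 900) = 45 min


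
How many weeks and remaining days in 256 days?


Weeks: 256 ÷ 7 = 36 remainder 4

36 weeks 4 days


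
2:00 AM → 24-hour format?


Input: 2:00 AM
AM hour stays: 2

02:00


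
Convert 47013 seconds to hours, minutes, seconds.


Hours: 47013 ÷ 3600 = 13 remainder 213
Minutes: 213 ÷ 60 = 3 remainder 33
Seconds: 33

13h 3m 33s


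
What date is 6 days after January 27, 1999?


February 2, 1999

Start: January 27, 1999
Add 6 days
January 27 → February 1: 31 - 27 + 1 = 5 days (6 - 5 = 1 left)
February 1 + 1 = February 2, 1999


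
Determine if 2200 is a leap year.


No

Rules: divisible by 4 AND (not by 100 OR by 400)
2200 ÷ 4 = 550 exactly → divisible by 4
2200 ÷ 100 = 22 exactly → divisible by 100
2200 ÷ 400 = 5 remainder 200 → not divisible by 400
Divisible by 100 but not by 400 → not a leap year


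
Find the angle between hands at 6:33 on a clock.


1.5°

Hour hand = 6×30 + 33×0.5 = 196.5°
Minute hand = 33×6 = 198°
Difference = |196.5 - 198| = 1.5°


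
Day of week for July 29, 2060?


Zeller's congruence:
q=29, m=7, k=60, j=20
h = (29 + ⌊13×8/5⌋ + 60 + ⌊60/4⌋ + ⌊20/4⌋ - 2×20) mod 7
= (29 + 20 + 60 + 15 + 5 - 40) mod 7
= 89 mod 7 = 5
h=5 → Thursday

Thursday


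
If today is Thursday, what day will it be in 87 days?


Sunday

Start: Thursday (index 3)
(3 + 87) mod 7
= 90 mod 7
= 6
Index 6 → Sunday


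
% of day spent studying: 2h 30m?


Time: 150 minutes
Day: 1440 minutes
Percentage = (150/1440) × 100 ≈ 10.4%

10.4%


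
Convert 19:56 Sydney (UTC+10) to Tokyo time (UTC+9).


18:56

Time difference = UTC+9 - UTC+10 = -1 hours
New hour = (19 -1) mod 24
= 18 mod 24 = 18
Minutes unchanged → 18:56


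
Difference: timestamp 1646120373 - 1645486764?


Difference = 1646120373 - 1645486764 = 633609 seconds
In hours: 633609 / 3600 ≈ 176.0
In days: 633609 / 86400 ≈ 7.33

633609 seconds (176.0 hours / 7.33 days)


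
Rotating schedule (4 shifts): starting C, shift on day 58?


Shift D

Shifts: A, B, C, D
Start: C (index 2)
Day 58: (2 + 58 - 1) mod 4
= 59 mod 4
= 3
Index 3 → shift D


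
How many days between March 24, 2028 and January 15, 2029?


297 days

From March 24, 2028 to January 15, 2029
Rest of March 2028: 31 - 24 = 7
Full months: April 30, May 31, June 30, July 31, August 31, September 30, October 31, November 30, December 31
Days into January 2029: 15
Total = 7 + 30 + 31 + 30 + 31 + 31 + 30 + 31 + 30 + 31 + 15 = 297 days


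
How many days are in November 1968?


30 days

Month: November (month 11)
November has 30 days


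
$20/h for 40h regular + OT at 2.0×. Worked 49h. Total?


Regular: 40h × $20 = $800.00
Overtime: 49 - 40 = 9h
OT pay: 9h × $20 × 2.0 = $360.00
Total = $800.00 + $360.00 = $1160.00

$1160.00


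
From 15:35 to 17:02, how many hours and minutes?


1h 27m

End time in minutes: 17×60 + 2 = 1022
Start time in minutes: 15×60 + 35 = 935
Difference = 1022 - 935 = 87 minutes
= 1 hours 27 minutes


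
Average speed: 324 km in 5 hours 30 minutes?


Distance: 324 km
Time: 5h 30m = 330 min = 330/60 = 11/2 hours
Speed = 324 ÷ (11/2) = 324 × 2 / 11 = 648/11 ≈ 58.9 km/h

58.9 km/h


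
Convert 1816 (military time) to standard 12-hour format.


6:16 PM

Hour: 18
18 - 12 = 6 → PM


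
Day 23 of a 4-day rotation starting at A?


Shift C

Shifts: A, B, C, D
Start: A (index 0)
Day 23: (0 + 23 - 1) mod 4
= 22 mod 4
= 2
Index 2 → shift C


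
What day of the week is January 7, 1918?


Monday

Zeller's congruence:
q=7, m=13, k=17, j=19
h = (7 + ⌊13×14/5⌋ + 17 + ⌊17/4⌋ + ⌊19/4⌋ - 2×19) mod 7
= (7 + 36 + 17 + 4 + 4 - 38) mod 7
= 30 mod 7 = 2
h=2 → Monday


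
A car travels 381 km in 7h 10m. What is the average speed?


Distance: 381 km
Time: 7h 10m = 430 min = 430/60 = 43/6 hours
Speed = 381 ÷ (43/6) = 381 × 6 / 43 = 2286/43 ≈ 53.2 km/h

53.2 km/h


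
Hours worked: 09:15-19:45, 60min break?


Total time = (19×60+45) - (9×60+15)
= 1185 - 555 = 630 min
Minus break: 630 - 60 = 570 min
= 9h 30m

9h 30m (570 minutes)


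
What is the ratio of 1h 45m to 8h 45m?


1:5 (0.20)

Duration 1: 105 minutes
Duration 2: 525 minutes
Ratio = 105:525
GCD = 105
Simplified = 1:5
As a decimal: 1/5 = 0.20


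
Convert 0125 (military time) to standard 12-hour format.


1:25 AM

Hour: 1
1 < 12 → AM


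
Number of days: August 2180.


31 days

Month: August (month 8)
August has 31 days


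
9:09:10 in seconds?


Hours: 9 × 3600 = 32400
Minutes: 9 × 60 = 540
Seconds: 10
Total = 32400 + 540 + 10 = 32950

32950 seconds


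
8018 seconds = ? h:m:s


Hours: 8018 ÷ 3600 = 2 remainder 818
Minutes: 818 ÷ 60 = 13 remainder 38
Seconds: 38

2h 13m 38s


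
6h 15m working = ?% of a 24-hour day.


26.0%

Time: 375 minutes
Day: 1440 minutes
Percentage = (375/1440) × 100 ≈ 26.0%


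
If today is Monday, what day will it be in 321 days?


Start: Monday (index 0)
(0 + 321) mod 7
= 321 mod 7
= 6
Index 6 → Sunday

Sunday


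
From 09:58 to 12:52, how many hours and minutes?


2h 54m

End time in minutes: 12×60 + 52 = 772
Start time in minutes: 9×60 + 58 = 598
Difference = 772 - 598 = 174 minutes
= 2 hours 54 minutes


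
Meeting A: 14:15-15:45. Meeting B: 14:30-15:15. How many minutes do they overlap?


Meeting A: 855-945 (in minutes from midnight)
Meeting B: 870-915
Overlap start = max(855, 870) = 870
Overlap end = min(945, 915) = 915
Overlap = max(0, 915 - 870) = 45 min

45 minutes


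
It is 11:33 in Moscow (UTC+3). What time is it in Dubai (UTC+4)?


Time difference = UTC+4 - UTC+3 = +1 hours
New hour = (11 + 1) mod 24
= 12 mod 24 = 12
Minutes unchanged → 12:33

12:33


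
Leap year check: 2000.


Rules: divisible by 4 AND (not by 100 OR by 400)
2000 ÷ 4 = 500 exactly → divisible by 4
2000 ÷ 100 = 20 exactly → divisible by 100
2000 ÷ 400 = 5 exactly → divisible by 400
Divisible by 400 → leap year

Yes


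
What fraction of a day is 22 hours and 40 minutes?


Total minutes: 22×60 + 40 = 1360
Day = 24×60 = 1440 minutes
Fraction = 1360/1440 ≈ 0.9444
As a percentage: 1360/1440 × 100 ≈ 94.44%

0.9444 (94.44%)


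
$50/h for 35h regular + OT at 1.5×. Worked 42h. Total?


$2275.00

Regular: 35h × $50 = $1750.00
Overtime: 42 - 35 = 7h
OT pay: 7h × $50 × 1.5 = $525.00
Total = $1750.00 + $525.00 = $2275.00


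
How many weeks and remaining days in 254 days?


Weeks: 254 ÷ 7 = 36 remainder 2

36 weeks 2 days


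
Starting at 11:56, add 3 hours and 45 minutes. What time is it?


15:41

Start: 716 minutes from midnight
Add: 225 minutes
Total: 941 minutes
Hours: 941 ÷ 60 = 15 remainder 41


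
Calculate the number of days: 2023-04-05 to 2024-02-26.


327 days

From April 5, 2023 to February 26, 2024
Rest of April 2023: 30 - 5 = 25
Full months: May 31, June 30, July 31, August 31, September 30, October 31, November 30, December 31, January 31
Days into February 2024: 26
Total = 25 + 31 + 30 + 31 + 31 + 30 + 31 + 30 + 31 + 31 + 26 = 327 days


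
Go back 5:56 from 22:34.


Start: 1354 minutes from midnight
Subtract: 356 minutes
Remaining: 1354 - 356 = 998
Hours: 16, Minutes: 38

16:38


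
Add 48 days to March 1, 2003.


Start: March 1, 2003
Add 48 days
March 1 → April 1: 31 - 1 + 1 = 31 days (48 - 31 = 17 left)
April 1 + 17 = April 18, 2003

April 18, 2003


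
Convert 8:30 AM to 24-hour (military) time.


Input: 8:30 AM
AM hour stays: 8

08:30


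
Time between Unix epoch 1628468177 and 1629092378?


624201 seconds (173.4 hours / 7.22 days)

Difference = 1629092378 - 1628468177 = 624201 seconds
In hours: 624201 / 3600 ≈ 173.4
In days: 624201 / 86400 ≈ 7.22


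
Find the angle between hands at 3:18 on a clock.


9.0°

Hour hand = 3×30 + 18×0.5 = 99.0°
Minute hand = 18×6 = 108°
Difference = |99.0 - 108| = 9.0°


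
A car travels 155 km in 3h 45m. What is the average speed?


Distance: 155 km
Time: 3h 45m = 225 min = 225/60 = 15/4 hours
Speed = 155 ÷ (15/4) = 155 × 4 / 15 = 620/15 ≈ 41.3 km/h

41.3 km/h


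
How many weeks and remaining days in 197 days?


28 weeks 1 days

Weeks: 197 ÷ 7 = 28 remainder 1


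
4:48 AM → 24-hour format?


04:48

Input: 4:48 AM
AM hour stays: 4


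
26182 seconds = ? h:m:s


Hours: 26182 ÷ 3600 = 7 remainder 982
Minutes: 982 ÷ 60 = 16 remainder 22
Seconds: 22

7h 16m 22s


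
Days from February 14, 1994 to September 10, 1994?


From February 14, 1994 to September 10, 1994
Rest of February 1994: 28 - 14 = 14
Full months: March 31, April 30, May 31, June 30, July 31, August 31
Days into September 1994: 10
Total = 14 + 31 + 30 + 31 + 30 + 31 + 31 + 10 = 208 days

208 days


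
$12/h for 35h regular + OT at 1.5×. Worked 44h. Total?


Regular: 35h × $12 = $420.00
Overtime: 44 - 35 = 9h
OT pay: 9h × $12 × 1.5 = $162.00
Total = $420.00 + $162.00 = $582.00

$582.00


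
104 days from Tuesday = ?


Monday

Start: Tuesday (index 1)
(1 + 104) mod 7
= 105 mod 7
= 0
Index 0 → Monday


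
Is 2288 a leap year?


Yes

Rules: divisible by 4 AND (not by 100 OR by 400)
2288 ÷ 4 = 572 exactly → divisible by 4
2288 ÷ 100 = 22 remainder 88 → not divisible by 100
Divisible by 4 but not by 100 → leap year


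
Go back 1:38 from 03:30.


Start: 210 minutes from midnight
Subtract: 98 minutes
Remaining: 210 - 98 = 112
Hours: 1, Minutes: 52

01:52


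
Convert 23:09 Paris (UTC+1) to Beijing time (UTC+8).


06:09 (next day)

Time difference = UTC+8 - UTC+1 = +7 hours
New hour = (23 + 7) mod 24
= 30 mod 24 = 6
Minutes unchanged → 06:09; 30 ≥ 24 → next day


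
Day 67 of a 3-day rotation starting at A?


Shift A

Shifts: A, B, C
Start: A (index 0)
Day 67: (0 + 67 - 1) mod 3
= 66 mod 3
= 0
Index 0 → shift A


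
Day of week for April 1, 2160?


Zeller's congruence:
q=1, m=4, k=60, j=21
h = (1 + ⌊13×5/5⌋ + 60 + ⌊60/4⌋ + ⌊21/4⌋ - 2×21) mod 7
= (1 + 13 + 60 + 15 + 5 - 42) mod 7
= 52 mod 7 = 3
h=3 → Tuesday

Tuesday


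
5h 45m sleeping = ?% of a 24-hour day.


24.0%

Time: 345 minutes
Day: 1440 minutes
Percentage = (345/1440) × 100 ≈ 24.0%


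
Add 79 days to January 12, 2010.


Start: January 12, 2010
Add 79 days
January 12 → February 1: 31 - 12 + 1 = 20 days (79 - 20 = 59 left)
February 1 → March 1: 28 - 1 + 1 = 28 days (59 - 28 = 31 left)
March 1 → April 1: 31 - 1 + 1 = 31 days (31 - 31 = 0 left)
Land exactly on April 1, 2010

April 1, 2010


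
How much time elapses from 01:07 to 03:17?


2h 10m

End time in minutes: 3×60 + 17 = 197
Start time in minutes: 1×60 + 7 = 67
Difference = 197 - 67 = 130 minutes
= 2 hours 10 minutes


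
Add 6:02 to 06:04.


12:06

Start: 364 minutes from midnight
Add: 362 minutes
Total: 726 minutes
Hours: 726 ÷ 60 = 12 remainder 6


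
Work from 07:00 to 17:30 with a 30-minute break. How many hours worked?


10h 0m (600 minutes)

Total time = (17×60+30) - (7×60+0)
= 1050 - 420 = 630 min
Minus break: 630 - 30 = 600 min
= 10h 0m


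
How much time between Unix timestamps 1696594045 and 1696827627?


Difference = 1696827627 - 1696594045 = 233582 seconds
In hours: 233582 / 3600 ≈ 64.9
In days: 233582 / 86400 ≈ 2.70

233582 seconds (64.9 hours / 2.70 days)


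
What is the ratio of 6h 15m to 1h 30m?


Duration 1: 375 minutes
Duration 2: 90 minutes
Ratio = 375:90
GCD = 15
Simplified = 25:6
As a decimal: 25/6 ≈ 4.17

25:6 (4.17)


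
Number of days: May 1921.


31 days

Month: May (month 5)
May has 31 days


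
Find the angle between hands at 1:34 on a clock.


157.0°

Hour hand = 1×30 + 34×0.5 = 47.0°
Minute hand = 34×6 = 204°
Difference = |47.0 - 204| = 157.0°


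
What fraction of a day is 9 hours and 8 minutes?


0.3806 (38.06%)

Total minutes: 9×60 + 8 = 548
Day = 24×60 = 1440 minutes
Fraction = 548/1440 ≈ 0.3806
As a percentage: 548/1440 × 100 ≈ 38.06%


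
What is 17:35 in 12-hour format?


Hour: 17
17 - 12 = 5 → PM

5:35 PM


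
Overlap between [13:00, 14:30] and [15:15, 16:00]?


Meeting A: 780-870 (in minutes from midnight)
Meeting B: 915-960
Overlap start = max(780, 915) = 915
Overlap end = min(870, 960) = 870
Overlap = max(0, 870 - 915) = 0 min

0 minutes


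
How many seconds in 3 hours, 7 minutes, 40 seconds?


11260 seconds

Hours: 3 × 3600 = 10800
Minutes: 7 × 60 = 420
Seconds: 40
Total = 10800 + 420 + 40 = 11260


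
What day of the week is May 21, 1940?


Tuesday

Zeller's congruence:
q=21, m=5, k=40, j=19
h = (21 + ⌊13×6/5⌋ + 40 + ⌊40/4⌋ + ⌊19/4⌋ - 2×19) mod 7
= (21 + 15 + 40 + 10 + 4 - 38) mod 7
= 52 mod 7 = 3
h=3 → Tuesday


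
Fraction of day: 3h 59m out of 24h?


Total minutes: 3×60 + 59 = 239
Day = 24×60 = 1440 minutes
Fraction = 239/1440 ≈ 0.1660
As a percentage: 239/1440 × 100 ≈ 16.60%

0.1660 (16.60%)


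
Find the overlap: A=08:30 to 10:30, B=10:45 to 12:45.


0 minutes

Meeting A: 510-630 (in minutes from midnight)
Meeting B: 645-765
Overlap start = max(510, 645) = 645
Overlap end = min(630, 765) = 630
Overlap = max(0, 630 - 645) = 0 min


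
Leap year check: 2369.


Rules: divisible by 4 AND (not by 100 OR by 400)
2369 ÷ 4 = 592 remainder 1 → not divisible by 4
Not divisible by 4 → not a leap year

No


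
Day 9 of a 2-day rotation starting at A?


Shifts: A, B
Start: A (index 0)
Day 9: (0 + 9 - 1) mod 2
= 8 mod 2
= 0
Index 0 → shift A

Shift A


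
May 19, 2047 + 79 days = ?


August 6, 2047

Start: May 19, 2047
Add 79 days
May 19 → June 1: 31 - 19 + 1 = 13 days (79 - 13 = 66 left)
June 1 → July 1: 30 - 1 + 1 = 30 days (66 - 30 = 36 left)
July 1 → August 1: 31 - 1 + 1 = 31 days (36 - 31 = 5 left)
August 1 + 5 = August 6, 2047


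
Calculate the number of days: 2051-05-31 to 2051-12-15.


From May 31, 2051 to December 15, 2051
Rest of May 2051: 31 - 31 = 0
Full months: June 30, July 31, August 31, September 30, October 31, November 30
Days into December 2051: 15
Total = 0 + 30 + 31 + 31 + 30 + 31 + 30 + 15 = 198 days

198 days


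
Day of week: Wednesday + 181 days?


Start: Wednesday (index 2)
(2 + 181) mod 7
= 183 mod 7
= 1
Index 1 → Tuesday

Tuesday


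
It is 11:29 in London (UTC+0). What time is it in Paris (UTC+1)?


Time difference = UTC+1 - UTC+0 = +1 hours
New hour = (11 + 1) mod 24
= 12 mod 24 = 12
Minutes unchanged → 12:29

12:29


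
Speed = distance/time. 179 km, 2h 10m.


82.6 km/h

Distance: 179 km
Time: 2h 10m = 130 min = 130/60 = 13/6 hours
Speed = 179 ÷ (13/6) = 179 × 6 / 13 = 1074/13 ≈ 82.6 km/h


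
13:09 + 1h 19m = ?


14:28

Start: 789 minutes from midnight
Add: 79 minutes
Total: 868 minutes
Hours: 868 ÷ 60 = 14 remainder 28


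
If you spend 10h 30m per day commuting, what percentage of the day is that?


43.8%

Time: 630 minutes
Day: 1440 minutes
Percentage = (630/1440) × 100 ≈ 43.8%


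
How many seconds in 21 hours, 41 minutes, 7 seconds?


78067 seconds

Hours: 21 × 3600 = 75600
Minutes: 41 × 60 = 2460
Seconds: 7
Total = 75600 + 2460 + 7 = 78067


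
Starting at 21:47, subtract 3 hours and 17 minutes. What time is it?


Start: 1307 minutes from midnight
Subtract: 197 minutes
Remaining: 1307 - 197 = 1110
Hours: 18, Minutes: 30

18:30


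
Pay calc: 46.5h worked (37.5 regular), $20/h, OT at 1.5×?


Regular: 37.5h × $20 = $750.00
Overtime: 46.5 - 37.5 = 9.0h
OT pay: 9.0h × $20 × 1.5 = $270.00
Total = $750.00 + $270.00 = $1020.00

$1020.00


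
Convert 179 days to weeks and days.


25 weeks 4 days

Weeks: 179 ÷ 7 = 25 remainder 4


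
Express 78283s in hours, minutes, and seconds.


21h 44m 43s

Hours: 78283 ÷ 3600 = 21 remainder 2683
Minutes: 2683 ÷ 60 = 44 remainder 43
Seconds: 43


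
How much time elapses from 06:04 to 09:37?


End time in minutes: 9×60 + 37 = 577
Start time in minutes: 6×60 + 4 = 364
Difference = 577 - 364 = 213 minutes
= 3 hours 33 minutes

3h 33m


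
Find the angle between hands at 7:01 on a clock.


155.5°

Hour hand = 7×30 + 1×0.5 = 210.5°
Minute hand = 1×6 = 6°
Difference = |210.5 - 6| = 204.5°
Since > 180°: 360 - 204.5 = 155.5°


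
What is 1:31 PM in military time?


Input: 1:31 PM
PM: 1 + 12 = 13

13:31


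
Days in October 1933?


Month: October (month 10)
October has 31 days

31 days


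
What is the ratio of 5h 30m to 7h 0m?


Duration 1: 330 minutes
Duration 2: 420 minutes
Ratio = 330:420
GCD = 30
Simplified = 11:14
As a decimal: 11/14 ≈ 0.79

11:14 (0.79)


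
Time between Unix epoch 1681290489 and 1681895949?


605460 seconds (168.2 hours / 7.01 days)

Difference = 1681895949 - 1681290489 = 605460 seconds
In hours: 605460 / 3600 ≈ 168.2
In days: 605460 / 86400 ≈ 7.01


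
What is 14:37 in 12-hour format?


Hour: 14
14 - 12 = 2 → PM

2:37 PM


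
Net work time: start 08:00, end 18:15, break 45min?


Total time = (18×60+15) - (8×60+0)
= 1095 - 480 = 615 min
Minus break: 615 - 45 = 570 min
= 9h 30m

9h 30m (570 minutes)


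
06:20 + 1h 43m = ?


08:03

Start: 380 minutes from midnight
Add: 103 minutes
Total: 483 minutes
Hours: 483 ÷ 60 = 8 remainder 3


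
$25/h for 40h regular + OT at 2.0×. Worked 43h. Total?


$1150.00

Regular: 40h × $25 = $1000.00
Overtime: 43 - 40 = 3h
OT pay: 3h × $25 × 2.0 = $150.00
Total = $1000.00 + $150.00 = $1150.00


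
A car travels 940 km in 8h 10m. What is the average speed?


115.1 km/h

Distance: 940 km
Time: 8h 10m = 490 min = 490/60 = 49/6 hours
Speed = 940 ÷ (49/6) = 940 × 6 / 49 = 5640/49 ≈ 115.1 km/h


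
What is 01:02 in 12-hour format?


1:02 AM

Hour: 1
1 < 12 → AM


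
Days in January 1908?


Month: January (month 1)
January has 31 days

31 days


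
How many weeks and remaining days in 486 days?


69 weeks 3 days

Weeks: 486 ÷ 7 = 69 remainder 3


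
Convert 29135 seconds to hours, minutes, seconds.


8h 5m 35s

Hours: 29135 ÷ 3600 = 8 remainder 335
Minutes: 335 ÷ 60 = 5 remainder 35
Seconds: 35


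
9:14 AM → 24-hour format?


09:14

Input: 9:14 AM
AM hour stays: 9


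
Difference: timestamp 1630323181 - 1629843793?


479388 seconds (133.2 hours / 5.55 days)

Difference = 1630323181 - 1629843793 = 479388 seconds
In hours: 479388 / 3600 ≈ 133.2
In days: 479388 / 86400 ≈ 5.55


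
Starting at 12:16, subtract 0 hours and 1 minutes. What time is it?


12:15

Start: 736 minutes from midnight
Subtract: 1 minutes
Remaining: 736 - 1 = 735
Hours: 12, Minutes: 15


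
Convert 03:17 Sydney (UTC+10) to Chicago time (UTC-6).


11:17 (previous day)

Time difference = UTC-6 - UTC+10 = -16 hours
New hour = (3 -16) mod 24
= -13 mod 24 = 11
Minutes unchanged → 11:17; -13 < 0 → previous day


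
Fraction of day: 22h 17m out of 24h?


Total minutes: 22×60 + 17 = 1337
Day = 24×60 = 1440 minutes
Fraction = 1337/1440 ≈ 0.9285
As a percentage: 1337/1440 × 100 ≈ 92.85%

0.9285 (92.85%)


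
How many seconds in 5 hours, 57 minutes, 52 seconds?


Hours: 5 × 3600 = 18000
Minutes: 57 × 60 = 3420
Seconds: 52
Total = 18000 + 3420 + 52 = 21472

21472 seconds


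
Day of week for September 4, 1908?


Friday

Zeller's congruence:
q=4, m=9, k=8, j=19
h = (4 + ⌊13×10/5⌋ + 8 + ⌊8/4⌋ + ⌊19/4⌋ - 2×19) mod 7
= (4 + 26 + 8 + 2 + 4 - 38) mod 7
= 6 mod 7 = 6
h=6 → Friday


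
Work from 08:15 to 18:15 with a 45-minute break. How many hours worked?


Total time = (18×60+15) - (8×60+15)
= 1095 - 495 = 600 min
Minus break: 600 - 45 = 555 min
= 9h 15m

9h 15m (555 minutes)


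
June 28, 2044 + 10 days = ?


July 8, 2044

Start: June 28, 2044
Add 10 days
June 28 → July 1: 30 - 28 + 1 = 3 days (10 - 3 = 7 left)
July 1 + 7 = July 8, 2044


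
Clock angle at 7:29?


Hour hand = 7×30 + 29×0.5 = 224.5°
Minute hand = 29×6 = 174°
Difference = |224.5 - 174| = 50.5°

50.5°
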